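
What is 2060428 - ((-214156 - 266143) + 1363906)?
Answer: 1176821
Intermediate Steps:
2060428 - ((-214156 - 266143) + 1363906) = 2060428 - (-480299 + 1363906) = 2060428 - 1*883607 = 2060428 - 883607 = 1176821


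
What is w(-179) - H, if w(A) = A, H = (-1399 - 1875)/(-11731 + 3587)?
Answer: -730525/4072 ≈ -179.40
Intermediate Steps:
H = 1637/4072 (H = -3274/(-8144) = -3274*(-1/8144) = 1637/4072 ≈ 0.40201)
w(-179) - H = -179 - 1*1637/4072 = -179 - 1637/4072 = -730525/4072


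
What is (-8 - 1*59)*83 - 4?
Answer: -5565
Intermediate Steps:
(-8 - 1*59)*83 - 4 = (-8 - 59)*83 - 4 = -67*83 - 4 = -5561 - 4 = -5565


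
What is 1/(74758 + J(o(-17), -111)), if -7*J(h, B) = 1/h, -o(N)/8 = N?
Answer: 952/71169615 ≈ 1.3376e-5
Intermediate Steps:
o(N) = -8*N
J(h, B) = -1/(7*h)
1/(74758 + J(o(-17), -111)) = 1/(74758 - 1/(7*((-8*(-17))))) = 1/(74758 - ⅐/136) = 1/(74758 - ⅐*1/136) = 1/(74758 - 1/952) = 1/(71169615/952) = 952/71169615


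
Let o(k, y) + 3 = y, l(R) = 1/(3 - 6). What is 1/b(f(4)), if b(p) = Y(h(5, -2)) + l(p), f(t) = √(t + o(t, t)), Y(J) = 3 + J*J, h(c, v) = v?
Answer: 3/20 ≈ 0.15000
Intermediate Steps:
l(R) = -⅓ (l(R) = 1/(-3) = -⅓)
o(k, y) = -3 + y
Y(J) = 3 + J²
f(t) = √(-3 + 2*t) (f(t) = √(t + (-3 + t)) = √(-3 + 2*t))
b(p) = 20/3 (b(p) = (3 + (-2)²) - ⅓ = (3 + 4) - ⅓ = 7 - ⅓ = 20/3)
1/b(f(4)) = 1/(20/3) = 3/20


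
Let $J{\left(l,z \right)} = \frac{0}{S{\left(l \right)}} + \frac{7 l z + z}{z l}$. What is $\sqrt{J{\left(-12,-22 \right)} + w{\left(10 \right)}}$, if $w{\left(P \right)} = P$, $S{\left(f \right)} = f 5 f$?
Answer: $\frac{\sqrt{609}}{6} \approx 4.113$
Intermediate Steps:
$S{\left(f \right)} = 5 f^{2}$ ($S{\left(f \right)} = 5 f f = 5 f^{2}$)
$J{\left(l,z \right)} = \frac{z + 7 l z}{l z}$ ($J{\left(l,z \right)} = \frac{0}{5 l^{2}} + \frac{7 l z + z}{z l} = 0 \frac{1}{5 l^{2}} + \frac{7 l z + z}{l z} = 0 + \left(z + 7 l z\right) \frac{1}{l z} = 0 + \frac{z + 7 l z}{l z} = \frac{z + 7 l z}{l z}$)
$\sqrt{J{\left(-12,-22 \right)} + w{\left(10 \right)}} = \sqrt{\left(7 + \frac{1}{-12}\right) + 10} = \sqrt{\left(7 - \frac{1}{12}\right) + 10} = \sqrt{\frac{83}{12} + 10} = \sqrt{\frac{203}{12}} = \frac{\sqrt{609}}{6}$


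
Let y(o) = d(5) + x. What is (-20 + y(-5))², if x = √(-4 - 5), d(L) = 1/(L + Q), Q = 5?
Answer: 38701/100 - 597*I/5 ≈ 387.01 - 119.4*I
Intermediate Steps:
d(L) = 1/(5 + L) (d(L) = 1/(L + 5) = 1/(5 + L))
x = 3*I (x = √(-9) = 3*I ≈ 3.0*I)
y(o) = ⅒ + 3*I (y(o) = 1/(5 + 5) + 3*I = 1/10 + 3*I = ⅒ + 3*I)
(-20 + y(-5))² = (-20 + (⅒ + 3*I))² = (-199/10 + 3*I)²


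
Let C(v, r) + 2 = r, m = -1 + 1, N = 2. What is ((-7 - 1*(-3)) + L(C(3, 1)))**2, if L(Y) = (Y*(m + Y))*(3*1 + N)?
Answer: 1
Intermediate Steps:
m = 0
C(v, r) = -2 + r
L(Y) = 5*Y**2 (L(Y) = (Y*(0 + Y))*(3*1 + 2) = (Y*Y)*(3 + 2) = Y**2*5 = 5*Y**2)
((-7 - 1*(-3)) + L(C(3, 1)))**2 = ((-7 - 1*(-3)) + 5*(-2 + 1)**2)**2 = ((-7 + 3) + 5*(-1)**2)**2 = (-4 + 5*1)**2 = (-4 + 5)**2 = 1**2 = 1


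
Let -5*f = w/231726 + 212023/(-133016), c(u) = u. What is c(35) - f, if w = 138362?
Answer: 2681672300447/77058164040 ≈ 34.801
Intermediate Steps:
f = 15363440953/77058164040 (f = -(138362/231726 + 212023/(-133016))/5 = -(138362*(1/231726) + 212023*(-1/133016))/5 = -(69181/115863 - 212023/133016)/5 = -⅕*(-15363440953/15411632808) = 15363440953/77058164040 ≈ 0.19937)
c(35) - f = 35 - 1*15363440953/77058164040 = 35 - 15363440953/77058164040 = 2681672300447/77058164040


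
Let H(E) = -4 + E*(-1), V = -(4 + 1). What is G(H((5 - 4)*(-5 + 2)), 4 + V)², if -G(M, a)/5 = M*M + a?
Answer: 0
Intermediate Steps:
V = -5 (V = -1*5 = -5)
H(E) = -4 - E
G(M, a) = -5*a - 5*M² (G(M, a) = -5*(M*M + a) = -5*(M² + a) = -5*(a + M²) = -5*a - 5*M²)
G(H((5 - 4)*(-5 + 2)), 4 + V)² = (-5*(4 - 5) - 5*(-4 - (5 - 4)*(-5 + 2))²)² = (-5*(-1) - 5*(-4 - (-3))²)² = (5 - 5*(-4 - 1*(-3))²)² = (5 - 5*(-4 + 3)²)² = (5 - 5*(-1)²)² = (5 - 5*1)² = (5 - 5)² = 0² = 0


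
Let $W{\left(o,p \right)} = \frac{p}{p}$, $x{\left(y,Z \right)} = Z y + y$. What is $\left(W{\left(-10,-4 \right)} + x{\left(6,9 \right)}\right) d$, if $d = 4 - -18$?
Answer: $1342$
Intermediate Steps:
$x{\left(y,Z \right)} = y + Z y$
$W{\left(o,p \right)} = 1$
$d = 22$ ($d = 4 + 18 = 22$)
$\left(W{\left(-10,-4 \right)} + x{\left(6,9 \right)}\right) d = \left(1 + 6 \left(1 + 9\right)\right) 22 = \left(1 + 6 \cdot 10\right) 22 = \left(1 + 60\right) 22 = 61 \cdot 22 = 1342$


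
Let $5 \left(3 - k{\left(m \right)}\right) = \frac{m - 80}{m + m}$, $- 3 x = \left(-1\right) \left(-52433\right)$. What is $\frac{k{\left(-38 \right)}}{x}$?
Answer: $- \frac{1533}{9962270} \approx -0.00015388$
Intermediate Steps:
$x = - \frac{52433}{3}$ ($x = - \frac{\left(-1\right) \left(-52433\right)}{3} = \left(- \frac{1}{3}\right) 52433 = - \frac{52433}{3} \approx -17478.0$)
$k{\left(m \right)} = 3 - \frac{-80 + m}{10 m}$ ($k{\left(m \right)} = 3 - \frac{\left(m - 80\right) \frac{1}{m + m}}{5} = 3 - \frac{\left(-80 + m\right) \frac{1}{2 m}}{5} = 3 - \frac{\frac{1}{2} \frac{1}{m} \left(-80 + m\right)}{5} = 3 - \frac{-80 + m}{10 m}$)
$\frac{k{\left(-38 \right)}}{x} = \frac{\frac{29}{10} + \frac{8}{-38}}{- \frac{52433}{3}} = \left(\frac{29}{10} + 8 \left(- \frac{1}{38}\right)\right) \left(- \frac{3}{52433}\right) = \left(\frac{29}{10} - \frac{4}{19}\right) \left(- \frac{3}{52433}\right) = \frac{511}{190} \left(- \frac{3}{52433}\right) = - \frac{1533}{9962270}$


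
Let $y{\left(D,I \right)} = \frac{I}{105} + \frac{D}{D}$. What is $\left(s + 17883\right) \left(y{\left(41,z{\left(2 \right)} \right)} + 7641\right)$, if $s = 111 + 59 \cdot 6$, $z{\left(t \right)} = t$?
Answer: $\frac{4907551792}{35} \approx 1.4022 \cdot 10^{8}$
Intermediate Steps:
$y{\left(D,I \right)} = 1 + \frac{I}{105}$ ($y{\left(D,I \right)} = I \frac{1}{105} + 1 = \frac{I}{105} + 1 = 1 + \frac{I}{105}$)
$s = 465$ ($s = 111 + 354 = 465$)
$\left(s + 17883\right) \left(y{\left(41,z{\left(2 \right)} \right)} + 7641\right) = \left(465 + 17883\right) \left(\left(1 + \frac{1}{105} \cdot 2\right) + 7641\right) = 18348 \left(\left(1 + \frac{2}{105}\right) + 7641\right) = 18348 \left(\frac{107}{105} + 7641\right) = 18348 \cdot \frac{802412}{105} = \frac{4907551792}{35}$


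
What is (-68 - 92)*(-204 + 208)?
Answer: -640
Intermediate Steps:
(-68 - 92)*(-204 + 208) = -160*4 = -640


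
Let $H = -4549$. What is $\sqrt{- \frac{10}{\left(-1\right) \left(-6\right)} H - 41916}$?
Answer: $\frac{i \sqrt{309009}}{3} \approx 185.3 i$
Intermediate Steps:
$\sqrt{- \frac{10}{\left(-1\right) \left(-6\right)} H - 41916} = \sqrt{- \frac{10}{\left(-1\right) \left(-6\right)} \left(-4549\right) - 41916} = \sqrt{- \frac{10}{6} \left(-4549\right) - 41916} = \sqrt{\left(-10\right) \frac{1}{6} \left(-4549\right) - 41916} = \sqrt{\left(- \frac{5}{3}\right) \left(-4549\right) - 41916} = \sqrt{\frac{22745}{3} - 41916} = \sqrt{- \frac{103003}{3}} = \frac{i \sqrt{309009}}{3}$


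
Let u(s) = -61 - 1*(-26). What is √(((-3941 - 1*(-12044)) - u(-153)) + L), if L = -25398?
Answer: 2*I*√4315 ≈ 131.38*I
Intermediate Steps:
u(s) = -35 (u(s) = -61 + 26 = -35)
√(((-3941 - 1*(-12044)) - u(-153)) + L) = √(((-3941 - 1*(-12044)) - 1*(-35)) - 25398) = √(((-3941 + 12044) + 35) - 25398) = √((8103 + 35) - 25398) = √(8138 - 25398) = √(-17260) = 2*I*√4315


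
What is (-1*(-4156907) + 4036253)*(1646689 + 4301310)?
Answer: 48732907486840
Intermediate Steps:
(-1*(-4156907) + 4036253)*(1646689 + 4301310) = (4156907 + 4036253)*5947999 = 8193160*5947999 = 48732907486840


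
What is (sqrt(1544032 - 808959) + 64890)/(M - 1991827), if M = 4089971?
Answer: 32445/1049072 + sqrt(735073)/2098144 ≈ 0.031336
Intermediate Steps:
(sqrt(1544032 - 808959) + 64890)/(M - 1991827) = (sqrt(1544032 - 808959) + 64890)/(4089971 - 1991827) = (sqrt(735073) + 64890)/2098144 = (64890 + sqrt(735073))*(1/2098144) = 32445/1049072 + sqrt(735073)/2098144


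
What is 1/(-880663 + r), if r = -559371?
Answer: -1/1440034 ≈ -6.9443e-7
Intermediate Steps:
1/(-880663 + r) = 1/(-880663 - 559371) = 1/(-1440034) = -1/1440034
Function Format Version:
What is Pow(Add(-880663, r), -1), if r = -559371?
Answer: Rational(-1, 1440034) ≈ -6.9443e-7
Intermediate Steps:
Pow(Add(-880663, r), -1) = Pow(Add(-880663, -559371), -1) = Pow(-1440034, -1) = Rational(-1, 1440034)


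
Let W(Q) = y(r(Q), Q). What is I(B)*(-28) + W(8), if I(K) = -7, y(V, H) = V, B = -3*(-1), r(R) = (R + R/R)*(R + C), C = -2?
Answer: 250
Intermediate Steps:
r(R) = (1 + R)*(-2 + R) (r(R) = (R + R/R)*(R - 2) = (R + 1)*(-2 + R) = (1 + R)*(-2 + R))
B = 3
W(Q) = -2 + Q² - Q
I(B)*(-28) + W(8) = -7*(-28) + (-2 + 8² - 1*8) = 196 + (-2 + 64 - 8) = 196 + 54 = 250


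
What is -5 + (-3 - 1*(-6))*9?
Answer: 22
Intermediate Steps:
-5 + (-3 - 1*(-6))*9 = -5 + (-3 + 6)*9 = -5 + 3*9 = -5 + 27 = 22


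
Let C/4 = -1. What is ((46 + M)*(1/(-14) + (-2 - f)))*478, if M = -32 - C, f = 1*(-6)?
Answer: 236610/7 ≈ 33801.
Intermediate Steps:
C = -4 (C = 4*(-1) = -4)
f = -6
M = -28 (M = -32 - 1*(-4) = -32 + 4 = -28)
((46 + M)*(1/(-14) + (-2 - f)))*478 = ((46 - 28)*(1/(-14) + (-2 - 1*(-6))))*478 = (18*(-1/14 + (-2 + 6)))*478 = (18*(-1/14 + 4))*478 = (18*(55/14))*478 = (495/7)*478 = 236610/7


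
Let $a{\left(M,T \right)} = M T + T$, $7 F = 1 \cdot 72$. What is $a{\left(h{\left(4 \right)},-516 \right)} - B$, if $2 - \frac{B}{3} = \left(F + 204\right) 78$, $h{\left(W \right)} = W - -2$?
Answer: $\frac{325674}{7} \approx 46525.0$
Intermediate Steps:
$h{\left(W \right)} = 2 + W$ ($h{\left(W \right)} = W + 2 = 2 + W$)
$F = \frac{72}{7}$ ($F = \frac{1 \cdot 72}{7} = \frac{1}{7} \cdot 72 = \frac{72}{7} \approx 10.286$)
$a{\left(M,T \right)} = T + M T$
$B = - \frac{350958}{7}$ ($B = 6 - 3 \left(\frac{72}{7} + 204\right) 78 = 6 - 3 \cdot \frac{1500}{7} \cdot 78 = 6 - \frac{351000}{7} = - \frac{350958}{7} \approx -50137.0$)
$a{\left(h{\left(4 \right)},-516 \right)} - B = - 516 \left(1 + \left(2 + 4\right)\right) - - \frac{350958}{7} = - 516 \left(1 + 6\right) + \frac{350958}{7} = \left(-516\right) 7 + \frac{350958}{7} = -3612 + \frac{350958}{7} = \frac{325674}{7}$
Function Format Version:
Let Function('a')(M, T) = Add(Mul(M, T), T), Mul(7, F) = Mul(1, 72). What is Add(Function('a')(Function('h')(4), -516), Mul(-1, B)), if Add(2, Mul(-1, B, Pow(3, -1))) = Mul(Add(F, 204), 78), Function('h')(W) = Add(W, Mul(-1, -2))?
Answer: Rational(325674, 7) ≈ 46525.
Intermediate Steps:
Function('h')(W) = Add(2, W) (Function('h')(W) = Add(W, 2) = Add(2, W))
F = Rational(72, 7) (F = Mul(Rational(1, 7), Mul(1, 72)) = Mul(Rational(1, 7), 72) = Rational(72, 7) ≈ 10.286)
Function('a')(M, T) = Add(T, Mul(M, T))
B = Rational(-350958, 7) (B = Add(6, Mul(-3, Mul(Add(Rational(72, 7), 204), 78))) = Add(6, Mul(-3, Mul(Rational(1500, 7), 78))) = Add(6, Mul(-3, Rational(117000, 7))) = Add(6, Rational(-351000, 7)) = Rational(-350958, 7) ≈ -50137.)
Add(Function('a')(Function('h')(4), -516), Mul(-1, B)) = Add(Mul(-516, Add(1, Add(2, 4))), Mul(-1, Rational(-350958, 7))) = Add(Mul(-516, Add(1, 6)), Rational(350958, 7)) = Add(Mul(-516, 7), Rational(350958, 7)) = Add(-3612, Rational(350958, 7)) = Rational(325674, 7)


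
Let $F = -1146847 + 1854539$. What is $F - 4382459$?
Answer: $-3674767$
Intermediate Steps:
$F = 707692$
$F - 4382459 = 707692 - 4382459 = -3674767$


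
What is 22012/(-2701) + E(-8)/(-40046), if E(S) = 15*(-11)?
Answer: -881046887/108164246 ≈ -8.1454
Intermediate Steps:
E(S) = -165
22012/(-2701) + E(-8)/(-40046) = 22012/(-2701) - 165/(-40046) = 22012*(-1/2701) - 165*(-1/40046) = -22012/2701 + 165/40046 = -881046887/108164246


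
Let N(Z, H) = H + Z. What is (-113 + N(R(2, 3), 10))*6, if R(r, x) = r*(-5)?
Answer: -678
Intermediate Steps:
R(r, x) = -5*r
(-113 + N(R(2, 3), 10))*6 = (-113 + (10 - 5*2))*6 = (-113 + (10 - 10))*6 = (-113 + 0)*6 = -113*6 = -678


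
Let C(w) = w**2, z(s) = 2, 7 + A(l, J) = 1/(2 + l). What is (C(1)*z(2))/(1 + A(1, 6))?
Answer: -6/17 ≈ -0.35294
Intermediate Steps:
A(l, J) = -7 + 1/(2 + l)
(C(1)*z(2))/(1 + A(1, 6)) = (1**2*2)/(1 + (-13 - 7*1)/(2 + 1)) = (1*2)/(1 + (-13 - 7)/3) = 2/(1 + (1/3)*(-20)) = 2/(1 - 20/3) = 2/(-17/3) = 2*(-3/17) = -6/17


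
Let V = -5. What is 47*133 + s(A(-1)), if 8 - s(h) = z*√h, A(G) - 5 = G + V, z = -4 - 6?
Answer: 6259 + 10*I ≈ 6259.0 + 10.0*I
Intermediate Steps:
z = -10
A(G) = G (A(G) = 5 + (G - 5) = 5 + (-5 + G) = G)
s(h) = 8 + 10*√h (s(h) = 8 - (-10)*√h = 8 + 10*√h)
47*133 + s(A(-1)) = 47*133 + (8 + 10*√(-1)) = 6251 + (8 + 10*I) = 6259 + 10*I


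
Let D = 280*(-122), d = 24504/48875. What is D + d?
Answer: -1669545496/48875 ≈ -34160.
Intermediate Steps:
d = 24504/48875 (d = 24504*(1/48875) = 24504/48875 ≈ 0.50136)
D = -34160
D + d = -34160 + 24504/48875 = -1669545496/48875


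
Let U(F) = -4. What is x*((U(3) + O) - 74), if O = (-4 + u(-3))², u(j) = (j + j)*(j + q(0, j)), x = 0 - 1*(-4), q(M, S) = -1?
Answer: 1288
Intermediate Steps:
x = 4 (x = 0 + 4 = 4)
u(j) = 2*j*(-1 + j) (u(j) = (j + j)*(j - 1) = (2*j)*(-1 + j) = 2*j*(-1 + j))
O = 400 (O = (-4 + 2*(-3)*(-1 - 3))² = (-4 + 2*(-3)*(-4))² = (-4 + 24)² = 20² = 400)
x*((U(3) + O) - 74) = 4*((-4 + 400) - 74) = 4*(396 - 74) = 4*322 = 1288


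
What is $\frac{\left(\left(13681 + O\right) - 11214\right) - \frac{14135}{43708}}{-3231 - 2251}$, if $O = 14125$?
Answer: $- \frac{725189001}{239607256} \approx -3.0266$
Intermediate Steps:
$\frac{\left(\left(13681 + O\right) - 11214\right) - \frac{14135}{43708}}{-3231 - 2251} = \frac{\left(\left(13681 + 14125\right) - 11214\right) - \frac{14135}{43708}}{-3231 - 2251} = \frac{\left(27806 - 11214\right) - \frac{14135}{43708}}{-5482} = \left(16592 - \frac{14135}{43708}\right) \left(- \frac{1}{5482}\right) = \frac{725189001}{43708} \left(- \frac{1}{5482}\right) = - \frac{725189001}{239607256}$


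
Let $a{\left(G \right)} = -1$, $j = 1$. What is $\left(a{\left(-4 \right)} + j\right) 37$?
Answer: $0$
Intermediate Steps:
$\left(a{\left(-4 \right)} + j\right) 37 = \left(-1 + 1\right) 37 = 0 \cdot 37 = 0$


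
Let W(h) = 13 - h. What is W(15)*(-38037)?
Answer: 76074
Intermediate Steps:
W(15)*(-38037) = (13 - 1*15)*(-38037) = (13 - 15)*(-38037) = -2*(-38037) = 76074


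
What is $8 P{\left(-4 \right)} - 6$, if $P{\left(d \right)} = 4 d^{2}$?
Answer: $506$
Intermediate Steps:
$8 P{\left(-4 \right)} - 6 = 8 \cdot 4 \left(-4\right)^{2} - 6 = 8 \cdot 4 \cdot 16 - 6 = 8 \cdot 64 - 6 = 512 - 6 = 506$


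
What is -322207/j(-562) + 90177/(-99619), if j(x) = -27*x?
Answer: -33466284931/1511618706 ≈ -22.139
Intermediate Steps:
-322207/j(-562) + 90177/(-99619) = -322207/((-27*(-562))) + 90177/(-99619) = -322207/15174 + 90177*(-1/99619) = -322207*1/15174 - 90177/99619 = -322207/15174 - 90177/99619 = -33466284931/1511618706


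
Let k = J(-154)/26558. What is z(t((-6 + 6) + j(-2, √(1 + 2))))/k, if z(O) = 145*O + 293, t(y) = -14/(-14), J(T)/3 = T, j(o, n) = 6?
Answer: -276962/11 ≈ -25178.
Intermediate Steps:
J(T) = 3*T
t(y) = 1 (t(y) = -14*(-1/14) = 1)
z(O) = 293 + 145*O
k = -33/1897 (k = (3*(-154))/26558 = -462*1/26558 = -33/1897 ≈ -0.017396)
z(t((-6 + 6) + j(-2, √(1 + 2))))/k = (293 + 145*1)/(-33/1897) = (293 + 145)*(-1897/33) = 438*(-1897/33) = -276962/11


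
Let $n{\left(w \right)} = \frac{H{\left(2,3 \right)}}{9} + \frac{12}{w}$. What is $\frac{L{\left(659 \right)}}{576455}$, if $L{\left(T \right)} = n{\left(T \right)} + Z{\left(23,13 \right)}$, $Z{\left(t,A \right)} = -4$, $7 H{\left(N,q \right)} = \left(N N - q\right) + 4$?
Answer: $- \frac{162017}{23932682235} \approx -6.7697 \cdot 10^{-6}$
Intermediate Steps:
$H{\left(N,q \right)} = \frac{4}{7} - \frac{q}{7} + \frac{N^{2}}{7}$ ($H{\left(N,q \right)} = \frac{\left(N N - q\right) + 4}{7} = \frac{\left(N^{2} - q\right) + 4}{7} = \frac{4 + N^{2} - q}{7} = \frac{4}{7} - \frac{q}{7} + \frac{N^{2}}{7}$)
$n{\left(w \right)} = \frac{5}{63} + \frac{12}{w}$ ($n{\left(w \right)} = \frac{\frac{4}{7} - \frac{3}{7} + \frac{2^{2}}{7}}{9} + \frac{12}{w} = \left(\frac{4}{7} - \frac{3}{7} + \frac{1}{7} \cdot 4\right) \frac{1}{9} + \frac{12}{w} = \left(\frac{4}{7} - \frac{3}{7} + \frac{4}{7}\right) \frac{1}{9} + \frac{12}{w} = \frac{5}{7} \cdot \frac{1}{9} + \frac{12}{w} = \frac{5}{63} + \frac{12}{w}$)
$L{\left(T \right)} = - \frac{247}{63} + \frac{12}{T}$ ($L{\left(T \right)} = \left(\frac{5}{63} + \frac{12}{T}\right) - 4 = - \frac{247}{63} + \frac{12}{T}$)
$\frac{L{\left(659 \right)}}{576455} = \frac{- \frac{247}{63} + \frac{12}{659}}{576455} = \left(- \frac{247}{63} + 12 \cdot \frac{1}{659}\right) \frac{1}{576455} = \left(- \frac{247}{63} + \frac{12}{659}\right) \frac{1}{576455} = \left(- \frac{162017}{41517}\right) \frac{1}{576455} = - \frac{162017}{23932682235}$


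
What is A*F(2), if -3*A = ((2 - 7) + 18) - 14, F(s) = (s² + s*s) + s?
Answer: 10/3 ≈ 3.3333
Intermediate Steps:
F(s) = s + 2*s² (F(s) = (s² + s²) + s = 2*s² + s = s + 2*s²)
A = ⅓ (A = -(((2 - 7) + 18) - 14)/3 = -((-5 + 18) - 14)/3 = -(13 - 14)/3 = -⅓*(-1) = ⅓ ≈ 0.33333)
A*F(2) = (2*(1 + 2*2))/3 = (2*(1 + 4))/3 = (2*5)/3 = (⅓)*10 = 10/3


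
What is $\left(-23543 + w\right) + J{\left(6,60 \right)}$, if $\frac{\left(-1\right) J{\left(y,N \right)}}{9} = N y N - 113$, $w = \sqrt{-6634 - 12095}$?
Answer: $-216926 + 3 i \sqrt{2081} \approx -2.1693 \cdot 10^{5} + 136.85 i$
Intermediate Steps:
$w = 3 i \sqrt{2081}$ ($w = \sqrt{-18729} = 3 i \sqrt{2081} \approx 136.85 i$)
$J{\left(y,N \right)} = 1017 - 9 y N^{2}$ ($J{\left(y,N \right)} = - 9 \left(N y N - 113\right) = - 9 \left(y N^{2} - 113\right) = - 9 \left(-113 + y N^{2}\right) = 1017 - 9 y N^{2}$)
$\left(-23543 + w\right) + J{\left(6,60 \right)} = \left(-23543 + 3 i \sqrt{2081}\right) + \left(1017 - 54 \cdot 60^{2}\right) = \left(-23543 + 3 i \sqrt{2081}\right) + \left(1017 - 54 \cdot 3600\right) = \left(-23543 + 3 i \sqrt{2081}\right) + \left(1017 - 194400\right) = \left(-23543 + 3 i \sqrt{2081}\right) - 193383 = -216926 + 3 i \sqrt{2081}$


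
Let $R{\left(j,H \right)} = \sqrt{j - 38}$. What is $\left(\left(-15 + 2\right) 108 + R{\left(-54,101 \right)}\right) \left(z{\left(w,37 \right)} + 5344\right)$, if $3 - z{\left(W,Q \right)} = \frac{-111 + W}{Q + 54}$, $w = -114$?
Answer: $- \frac{52574616}{7} + \frac{973604 i \sqrt{23}}{91} \approx -7.5107 \cdot 10^{6} + 51310.0 i$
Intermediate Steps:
$z{\left(W,Q \right)} = 3 - \frac{-111 + W}{54 + Q}$ ($z{\left(W,Q \right)} = 3 - \frac{-111 + W}{Q + 54} = 3 - \frac{-111 + W}{54 + Q}$)
$R{\left(j,H \right)} = \sqrt{-38 + j}$
$\left(\left(-15 + 2\right) 108 + R{\left(-54,101 \right)}\right) \left(z{\left(w,37 \right)} + 5344\right) = \left(\left(-15 + 2\right) 108 + \sqrt{-38 - 54}\right) \left(\frac{273 - -114 + 3 \cdot 37}{54 + 37} + 5344\right) = \left(\left(-13\right) 108 + \sqrt{-92}\right) \left(\frac{273 + 114 + 111}{91} + 5344\right) = \left(-1404 + 2 i \sqrt{23}\right) \left(\frac{1}{91} \cdot 498 + 5344\right) = \left(-1404 + 2 i \sqrt{23}\right) \left(\frac{498}{91} + 5344\right) = \left(-1404 + 2 i \sqrt{23}\right) \frac{486802}{91} = - \frac{52574616}{7} + \frac{973604 i \sqrt{23}}{91}$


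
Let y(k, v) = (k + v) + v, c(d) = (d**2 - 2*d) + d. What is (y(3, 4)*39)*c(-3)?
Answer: 5148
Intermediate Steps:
c(d) = d**2 - d
y(k, v) = k + 2*v
(y(3, 4)*39)*c(-3) = ((3 + 2*4)*39)*(-3*(-1 - 3)) = ((3 + 8)*39)*(-3*(-4)) = (11*39)*12 = 429*12 = 5148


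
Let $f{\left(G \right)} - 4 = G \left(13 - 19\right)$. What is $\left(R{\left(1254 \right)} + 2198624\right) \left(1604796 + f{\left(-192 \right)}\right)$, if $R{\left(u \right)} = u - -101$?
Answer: $3533060675008$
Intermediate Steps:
$f{\left(G \right)} = 4 - 6 G$ ($f{\left(G \right)} = 4 + G \left(13 - 19\right) = 4 + G \left(-6\right) = 4 - 6 G$)
$R{\left(u \right)} = 101 + u$ ($R{\left(u \right)} = u + 101 = 101 + u$)
$\left(R{\left(1254 \right)} + 2198624\right) \left(1604796 + f{\left(-192 \right)}\right) = \left(\left(101 + 1254\right) + 2198624\right) \left(1604796 + \left(4 - -1152\right)\right) = \left(1355 + 2198624\right) \left(1604796 + \left(4 + 1152\right)\right) = 2199979 \left(1604796 + 1156\right) = 2199979 \cdot 1605952 = 3533060675008$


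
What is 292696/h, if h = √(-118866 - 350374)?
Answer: -73174*I*√117310/58655 ≈ -427.29*I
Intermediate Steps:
h = 2*I*√117310 (h = √(-469240) = 2*I*√117310 ≈ 685.01*I)
292696/h = 292696/((2*I*√117310)) = 292696*(-I*√117310/234620) = -73174*I*√117310/58655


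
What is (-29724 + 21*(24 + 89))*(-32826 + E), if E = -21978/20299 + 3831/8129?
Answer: 148153198230118989/165010571 ≈ 8.9784e+8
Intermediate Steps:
E = -100893693/165010571 (E = -21978*1/20299 + 3831*(1/8129) = -21978/20299 + 3831/8129 = -100893693/165010571 ≈ -0.61144)
(-29724 + 21*(24 + 89))*(-32826 + E) = (-29724 + 21*(24 + 89))*(-32826 - 100893693/165010571) = (-29724 + 21*113)*(-5416737897339/165010571) = (-29724 + 2373)*(-5416737897339/165010571) = -27351*(-5416737897339/165010571) = 148153198230118989/165010571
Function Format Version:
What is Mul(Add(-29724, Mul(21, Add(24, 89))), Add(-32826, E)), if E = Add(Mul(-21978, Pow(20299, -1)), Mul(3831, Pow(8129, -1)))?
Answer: Rational(148153198230118989, 165010571) ≈ 8.9784e+8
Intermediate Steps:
E = Rational(-100893693, 165010571) (E = Add(Mul(-21978, Rational(1, 20299)), Mul(3831, Rational(1, 8129))) = Add(Rational(-21978, 20299), Rational(3831, 8129)) = Rational(-100893693, 165010571) ≈ -0.61144)
Mul(Add(-29724, Mul(21, Add(24, 89))), Add(-32826, E)) = Mul(Add(-29724, Mul(21, Add(24, 89))), Add(-32826, Rational(-100893693, 165010571))) = Mul(Add(-29724, Mul(21, 113)), Rational(-5416737897339, 165010571)) = Mul(Add(-29724, 2373), Rational(-5416737897339, 165010571)) = Mul(-27351, Rational(-5416737897339, 165010571)) = Rational(148153198230118989, 165010571)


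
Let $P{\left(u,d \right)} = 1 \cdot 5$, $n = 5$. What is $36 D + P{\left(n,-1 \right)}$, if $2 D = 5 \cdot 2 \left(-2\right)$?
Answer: $-355$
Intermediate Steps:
$P{\left(u,d \right)} = 5$
$D = -10$ ($D = \frac{5 \cdot 2 \left(-2\right)}{2} = \frac{10 \left(-2\right)}{2} = \frac{1}{2} \left(-20\right) = -10$)
$36 D + P{\left(n,-1 \right)} = 36 \left(-10\right) + 5 = -360 + 5 = -355$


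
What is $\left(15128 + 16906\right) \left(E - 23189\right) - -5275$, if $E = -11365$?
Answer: $-1106897561$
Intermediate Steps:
$\left(15128 + 16906\right) \left(E - 23189\right) - -5275 = \left(15128 + 16906\right) \left(-11365 - 23189\right) - -5275 = 32034 \left(-34554\right) + 5275 = -1106902836 + 5275 = -1106897561$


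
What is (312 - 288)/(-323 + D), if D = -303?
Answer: -12/313 ≈ -0.038339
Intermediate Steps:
(312 - 288)/(-323 + D) = (312 - 288)/(-323 - 303) = 24/(-626) = 24*(-1/626) = -12/313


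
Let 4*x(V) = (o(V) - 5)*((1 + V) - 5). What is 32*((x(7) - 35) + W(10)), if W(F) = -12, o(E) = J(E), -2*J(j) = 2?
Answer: -1648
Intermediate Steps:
J(j) = -1 (J(j) = -½*2 = -1)
o(E) = -1
x(V) = 6 - 3*V/2 (x(V) = ((-1 - 5)*((1 + V) - 5))/4 = (-6*(-4 + V))/4 = (24 - 6*V)/4 = 6 - 3*V/2)
32*((x(7) - 35) + W(10)) = 32*(((6 - 3/2*7) - 35) - 12) = 32*(((6 - 21/2) - 35) - 12) = 32*((-9/2 - 35) - 12) = 32*(-79/2 - 12) = 32*(-103/2) = -1648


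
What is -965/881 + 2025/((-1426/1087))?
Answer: -1940611265/1256306 ≈ -1544.7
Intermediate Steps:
-965/881 + 2025/((-1426/1087)) = -965*1/881 + 2025/((-1426*1/1087)) = -965/881 + 2025/(-1426/1087) = -965/881 + 2025*(-1087/1426) = -965/881 - 2201175/1426 = -1940611265/1256306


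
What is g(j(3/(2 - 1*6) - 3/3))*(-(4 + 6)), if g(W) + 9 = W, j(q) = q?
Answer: 215/2 ≈ 107.50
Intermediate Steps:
g(W) = -9 + W
g(j(3/(2 - 1*6) - 3/3))*(-(4 + 6)) = (-9 + (3/(2 - 1*6) - 3/3))*(-(4 + 6)) = (-9 + (3/(2 - 6) - 3*⅓))*(-1*10) = (-9 + (3/(-4) - 1))*(-10) = (-9 + (3*(-¼) - 1))*(-10) = (-9 + (-¾ - 1))*(-10) = (-9 - 7/4)*(-10) = -43/4*(-10) = 215/2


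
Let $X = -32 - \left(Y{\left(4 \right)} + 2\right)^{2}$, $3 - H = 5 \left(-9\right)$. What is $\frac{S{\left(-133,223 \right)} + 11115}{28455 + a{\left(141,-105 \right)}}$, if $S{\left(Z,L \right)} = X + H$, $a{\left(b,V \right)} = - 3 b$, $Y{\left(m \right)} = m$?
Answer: $\frac{11095}{28032} \approx 0.3958$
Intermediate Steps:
$H = 48$ ($H = 3 - 5 \left(-9\right) = 3 - -45 = 3 + 45 = 48$)
$X = -68$ ($X = -32 - \left(4 + 2\right)^{2} = -32 - 6^{2} = -32 - 36 = -68$)
$S{\left(Z,L \right)} = -20$ ($S{\left(Z,L \right)} = -68 + 48 = -20$)
$\frac{S{\left(-133,223 \right)} + 11115}{28455 + a{\left(141,-105 \right)}} = \frac{-20 + 11115}{28455 - 423} = \frac{11095}{28455 - 423} = \frac{11095}{28032}$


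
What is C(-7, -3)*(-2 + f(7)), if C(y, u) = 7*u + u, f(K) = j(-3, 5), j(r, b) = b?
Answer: -72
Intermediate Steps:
f(K) = 5
C(y, u) = 8*u
C(-7, -3)*(-2 + f(7)) = (8*(-3))*(-2 + 5) = -24*3 = -72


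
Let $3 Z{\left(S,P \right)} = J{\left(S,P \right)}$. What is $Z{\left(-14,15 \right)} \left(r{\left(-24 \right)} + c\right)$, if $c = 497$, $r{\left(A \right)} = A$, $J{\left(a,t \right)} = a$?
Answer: $- \frac{6622}{3} \approx -2207.3$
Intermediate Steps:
$Z{\left(S,P \right)} = \frac{S}{3}$
$Z{\left(-14,15 \right)} \left(r{\left(-24 \right)} + c\right) = \frac{1}{3} \left(-14\right) \left(-24 + 497\right) = \left(- \frac{14}{3}\right) 473 = - \frac{6622}{3}$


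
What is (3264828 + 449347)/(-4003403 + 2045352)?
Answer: -128075/67519 ≈ -1.8969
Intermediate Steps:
(3264828 + 449347)/(-4003403 + 2045352) = 3714175/(-1958051) = 3714175*(-1/1958051) = -128075/67519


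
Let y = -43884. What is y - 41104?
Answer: -84988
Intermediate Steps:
y - 41104 = -43884 - 41104 = -84988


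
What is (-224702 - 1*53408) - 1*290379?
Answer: -568489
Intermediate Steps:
(-224702 - 1*53408) - 1*290379 = (-224702 - 53408) - 290379 = -278110 - 290379 = -568489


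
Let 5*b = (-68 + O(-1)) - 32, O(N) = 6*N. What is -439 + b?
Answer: -2301/5 ≈ -460.20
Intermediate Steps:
b = -106/5 (b = ((-68 + 6*(-1)) - 32)/5 = ((-68 - 6) - 32)/5 = (-74 - 32)/5 = (⅕)*(-106) = -106/5 ≈ -21.200)
-439 + b = -439 - 106/5 = -2301/5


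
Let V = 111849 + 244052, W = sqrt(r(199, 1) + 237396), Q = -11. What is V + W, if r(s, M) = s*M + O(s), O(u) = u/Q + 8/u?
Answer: 355901 + sqrt(1138402457038)/2189 ≈ 3.5639e+5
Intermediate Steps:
O(u) = 8/u - u/11 (O(u) = u/(-11) + 8/u = u*(-1/11) + 8/u = -u/11 + 8/u = 8/u - u/11)
r(s, M) = 8/s - s/11 + M*s (r(s, M) = s*M + (8/s - s/11) = M*s + (8/s - s/11) = 8/s - s/11 + M*s)
W = sqrt(1138402457038)/2189 (W = sqrt((8/199 - 1/11*199 + 1*199) + 237396) = sqrt((8*(1/199) - 199/11 + 199) + 237396) = sqrt((8/199 - 199/11 + 199) + 237396) = sqrt(396098/2189 + 237396) = sqrt(520055942/2189) = sqrt(1138402457038)/2189 ≈ 487.42)
V = 355901
V + W = 355901 + sqrt(1138402457038)/2189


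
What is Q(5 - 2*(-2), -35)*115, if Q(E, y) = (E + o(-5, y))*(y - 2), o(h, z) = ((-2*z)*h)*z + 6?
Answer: -52187575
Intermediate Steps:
o(h, z) = 6 - 2*h*z**2 (o(h, z) = (-2*h*z)*z + 6 = -2*h*z**2 + 6 = 6 - 2*h*z**2)
Q(E, y) = (-2 + y)*(6 + E + 10*y**2) (Q(E, y) = (E + (6 - 2*(-5)*y**2))*(y - 2) = (E + (6 + 10*y**2))*(-2 + y) = (6 + E + 10*y**2)*(-2 + y) = (-2 + y)*(6 + E + 10*y**2))
Q(5 - 2*(-2), -35)*115 = (-12 - 20*(-35)**2 - 2*(5 - 2*(-2)) + 6*(-35) + 10*(-35)**3 + (5 - 2*(-2))*(-35))*115 = (-12 - 20*1225 - 2*(5 + 4) - 210 + 10*(-42875) + (5 + 4)*(-35))*115 = (-12 - 24500 - 2*9 - 210 - 428750 + 9*(-35))*115 = (-12 - 24500 - 18 - 210 - 428750 - 315)*115 = -453805*115 = -52187575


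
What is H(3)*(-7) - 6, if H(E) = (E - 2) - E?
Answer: 8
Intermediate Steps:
H(E) = -2 (H(E) = (-2 + E) - E = -2)
H(3)*(-7) - 6 = -2*(-7) - 6 = 14 - 6 = 8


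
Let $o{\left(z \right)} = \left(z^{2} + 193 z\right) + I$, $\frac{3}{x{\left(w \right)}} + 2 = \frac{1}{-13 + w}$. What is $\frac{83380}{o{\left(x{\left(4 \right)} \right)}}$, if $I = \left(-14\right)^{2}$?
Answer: $- \frac{7525045}{6881} \approx -1093.6$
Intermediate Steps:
$x{\left(w \right)} = \frac{3}{-2 + \frac{1}{-13 + w}}$
$I = 196$
$o{\left(z \right)} = 196 + z^{2} + 193 z$ ($o{\left(z \right)} = \left(z^{2} + 193 z\right) + 196 = 196 + z^{2} + 193 z$)
$\frac{83380}{o{\left(x{\left(4 \right)} \right)}} = \frac{83380}{196 + \left(\frac{3 \left(13 - 4\right)}{-27 + 2 \cdot 4}\right)^{2} + 193 \frac{3 \left(13 - 4\right)}{-27 + 2 \cdot 4}} = \frac{83380}{196 + \left(\frac{3 \left(13 - 4\right)}{-27 + 8}\right)^{2} + 193 \frac{3 \left(13 - 4\right)}{-27 + 8}} = \frac{83380}{196 + \left(3 \frac{1}{-19} \cdot 9\right)^{2} + 193 \cdot 3 \frac{1}{-19} \cdot 9} = \frac{83380}{196 + \left(3 \left(- \frac{1}{19}\right) 9\right)^{2} + 193 \cdot 3 \left(- \frac{1}{19}\right) 9} = \frac{83380}{196 + \left(- \frac{27}{19}\right)^{2} + 193 \left(- \frac{27}{19}\right)} = \frac{83380}{196 + \frac{729}{361} - \frac{5211}{19}} = \frac{83380}{- \frac{27524}{361}} = 83380 \left(- \frac{361}{27524}\right) = - \frac{7525045}{6881}$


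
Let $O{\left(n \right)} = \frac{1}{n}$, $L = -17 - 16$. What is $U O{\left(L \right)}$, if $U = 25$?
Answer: $- \frac{25}{33} \approx -0.75758$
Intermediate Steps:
$L = -33$
$U O{\left(L \right)} = \frac{25}{-33} = 25 \left(- \frac{1}{33}\right) = - \frac{25}{33}$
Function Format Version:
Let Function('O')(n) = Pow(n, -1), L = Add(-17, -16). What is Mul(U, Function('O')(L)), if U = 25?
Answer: Rational(-25, 33) ≈ -0.75758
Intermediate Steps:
L = -33
Mul(U, Function('O')(L)) = Mul(25, Pow(-33, -1)) = Mul(25, Rational(-1, 33)) = Rational(-25, 33)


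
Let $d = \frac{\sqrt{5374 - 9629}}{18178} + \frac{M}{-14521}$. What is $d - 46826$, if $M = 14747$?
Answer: $- \frac{679975093}{14521} + \frac{i \sqrt{4255}}{18178} \approx -46827.0 + 0.0035884 i$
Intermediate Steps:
$d = - \frac{14747}{14521} + \frac{i \sqrt{4255}}{18178}$ ($d = \frac{\sqrt{5374 - 9629}}{18178} + \frac{14747}{-14521} = \sqrt{-4255} \cdot \frac{1}{18178} + 14747 \left(- \frac{1}{14521}\right) = i \sqrt{4255} \cdot \frac{1}{18178} - \frac{14747}{14521} = \frac{i \sqrt{4255}}{18178} - \frac{14747}{14521} = - \frac{14747}{14521} + \frac{i \sqrt{4255}}{18178} \approx -1.0156 + 0.0035884 i$)
$d - 46826 = \left(- \frac{14747}{14521} + \frac{i \sqrt{4255}}{18178}\right) - 46826 = - \frac{679975093}{14521} + \frac{i \sqrt{4255}}{18178}$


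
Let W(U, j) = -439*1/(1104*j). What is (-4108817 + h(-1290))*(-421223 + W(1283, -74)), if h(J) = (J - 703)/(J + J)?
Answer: 364795344900964582723/210775680 ≈ 1.7307e+12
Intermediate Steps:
h(J) = (-703 + J)/(2*J) (h(J) = (-703 + J)/((2*J)) = (-703 + J)*(1/(2*J)) = (-703 + J)/(2*J))
W(U, j) = -439/(1104*j)
(-4108817 + h(-1290))*(-421223 + W(1283, -74)) = (-4108817 + (½)*(-703 - 1290)/(-1290))*(-421223 - 439/1104/(-74)) = (-4108817 + (½)*(-1/1290)*(-1993))*(-421223 - 439/1104*(-1/74)) = (-4108817 + 1993/2580)*(-421223 + 439/81696) = -10600745867/2580*(-34412233769/81696) = 364795344900964582723/210775680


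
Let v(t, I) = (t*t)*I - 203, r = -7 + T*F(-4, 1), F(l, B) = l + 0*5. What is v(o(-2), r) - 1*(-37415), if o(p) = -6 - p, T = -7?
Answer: 37548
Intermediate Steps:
F(l, B) = l (F(l, B) = l + 0 = l)
r = 21 (r = -7 - 7*(-4) = -7 + 28 = 21)
v(t, I) = -203 + I*t² (v(t, I) = t²*I - 203 = I*t² - 203 = -203 + I*t²)
v(o(-2), r) - 1*(-37415) = (-203 + 21*(-6 - 1*(-2))²) - 1*(-37415) = (-203 + 21*(-6 + 2)²) + 37415 = (-203 + 21*(-4)²) + 37415 = (-203 + 21*16) + 37415 = (-203 + 336) + 37415 = 133 + 37415 = 37548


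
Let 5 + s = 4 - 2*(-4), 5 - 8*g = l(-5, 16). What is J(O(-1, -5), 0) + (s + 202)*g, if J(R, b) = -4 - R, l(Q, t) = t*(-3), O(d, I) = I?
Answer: 11085/8 ≈ 1385.6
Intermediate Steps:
l(Q, t) = -3*t
g = 53/8 (g = 5/8 - (-3)*16/8 = 5/8 - ⅛*(-48) = 5/8 + 6 = 53/8 ≈ 6.6250)
s = 7 (s = -5 + (4 - 2*(-4)) = -5 + (4 + 8) = -5 + 12 = 7)
J(O(-1, -5), 0) + (s + 202)*g = (-4 - 1*(-5)) + (7 + 202)*(53/8) = (-4 + 5) + 209*(53/8) = 1 + 11077/8 = 11085/8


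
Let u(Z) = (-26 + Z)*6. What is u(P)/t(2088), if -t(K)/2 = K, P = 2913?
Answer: -2887/696 ≈ -4.1480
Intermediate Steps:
t(K) = -2*K
u(Z) = -156 + 6*Z
u(P)/t(2088) = (-156 + 6*2913)/((-2*2088)) = (-156 + 17478)/(-4176) = 17322*(-1/4176) = -2887/696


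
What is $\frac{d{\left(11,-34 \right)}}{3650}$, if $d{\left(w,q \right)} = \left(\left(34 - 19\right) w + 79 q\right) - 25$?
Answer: $- \frac{1273}{1825} \approx -0.69753$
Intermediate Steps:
$d{\left(w,q \right)} = -25 + 15 w + 79 q$ ($d{\left(w,q \right)} = \left(15 w + 79 q\right) - 25 = -25 + 15 w + 79 q$)
$\frac{d{\left(11,-34 \right)}}{3650} = \frac{-25 + 15 \cdot 11 + 79 \left(-34\right)}{3650} = \left(-25 + 165 - 2686\right) \frac{1}{3650} = \left(-2546\right) \frac{1}{3650} = - \frac{1273}{1825}$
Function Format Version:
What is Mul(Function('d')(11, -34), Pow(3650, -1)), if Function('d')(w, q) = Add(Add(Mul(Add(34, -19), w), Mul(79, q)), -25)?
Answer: Rational(-1273, 1825) ≈ -0.69753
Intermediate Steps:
Function('d')(w, q) = Add(-25, Mul(15, w), Mul(79, q)) (Function('d')(w, q) = Add(Add(Mul(15, w), Mul(79, q)), -25) = Add(-25, Mul(15, w), Mul(79, q)))
Mul(Function('d')(11, -34), Pow(3650, -1)) = Mul(Add(-25, Mul(15, 11), Mul(79, -34)), Pow(3650, -1)) = Mul(Add(-25, 165, -2686), Rational(1, 3650)) = Mul(-2546, Rational(1, 3650)) = Rational(-1273, 1825)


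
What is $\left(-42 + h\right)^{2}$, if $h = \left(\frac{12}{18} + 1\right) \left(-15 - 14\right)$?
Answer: $\frac{73441}{9} \approx 8160.1$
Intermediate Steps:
$h = - \frac{145}{3}$ ($h = \left(12 \cdot \frac{1}{18} + 1\right) \left(-29\right) = \left(\frac{2}{3} + 1\right) \left(-29\right) = \frac{5}{3} \left(-29\right) = - \frac{145}{3} \approx -48.333$)
$\left(-42 + h\right)^{2} = \left(-42 - \frac{145}{3}\right)^{2} = \left(- \frac{271}{3}\right)^{2} = \frac{73441}{9}$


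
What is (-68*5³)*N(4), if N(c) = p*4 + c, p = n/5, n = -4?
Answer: -6800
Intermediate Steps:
p = -⅘ (p = -4/5 = -4*⅕ = -⅘ ≈ -0.80000)
N(c) = -16/5 + c (N(c) = -⅘*4 + c = -16/5 + c)
(-68*5³)*N(4) = (-68*5³)*(-16/5 + 4) = -68*125*(⅘) = -8500*⅘ = -6800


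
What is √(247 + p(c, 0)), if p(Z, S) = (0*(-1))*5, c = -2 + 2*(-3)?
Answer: √247 ≈ 15.716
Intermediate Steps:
c = -8 (c = -2 - 6 = -8)
p(Z, S) = 0 (p(Z, S) = 0*5 = 0)
√(247 + p(c, 0)) = √(247 + 0) = √247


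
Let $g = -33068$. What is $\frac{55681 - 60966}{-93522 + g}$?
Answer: $\frac{1057}{25318} \approx 0.041749$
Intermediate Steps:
$\frac{55681 - 60966}{-93522 + g} = \frac{55681 - 60966}{-93522 - 33068} = - \frac{5285}{-126590} = \left(-5285\right) \left(- \frac{1}{126590}\right) = \frac{1057}{25318}$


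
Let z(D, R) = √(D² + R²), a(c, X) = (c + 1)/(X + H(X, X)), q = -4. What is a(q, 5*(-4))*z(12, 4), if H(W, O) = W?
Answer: 3*√10/10 ≈ 0.94868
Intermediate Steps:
a(c, X) = (1 + c)/(2*X) (a(c, X) = (c + 1)/(X + X) = (1 + c)/((2*X)) = (1 + c)*(1/(2*X)) = (1 + c)/(2*X))
a(q, 5*(-4))*z(12, 4) = ((1 - 4)/(2*((5*(-4)))))*√(12² + 4²) = ((½)*(-3)/(-20))*√(144 + 16) = ((½)*(-1/20)*(-3))*√160 = 3*(4*√10)/40 = 3*√10/10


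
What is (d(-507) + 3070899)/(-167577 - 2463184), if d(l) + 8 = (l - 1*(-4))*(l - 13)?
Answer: -3332451/2630761 ≈ -1.2667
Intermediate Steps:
d(l) = -8 + (-13 + l)*(4 + l) (d(l) = -8 + (l - 1*(-4))*(l - 13) = -8 + (l + 4)*(-13 + l) = -8 + (4 + l)*(-13 + l) = -8 + (-13 + l)*(4 + l))
(d(-507) + 3070899)/(-167577 - 2463184) = ((-60 + (-507)² - 9*(-507)) + 3070899)/(-167577 - 2463184) = ((-60 + 257049 + 4563) + 3070899)/(-2630761) = (261552 + 3070899)*(-1/2630761) = 3332451*(-1/2630761) = -3332451/2630761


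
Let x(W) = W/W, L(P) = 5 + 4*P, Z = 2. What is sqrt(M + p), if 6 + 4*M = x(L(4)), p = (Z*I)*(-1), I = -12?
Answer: sqrt(91)/2 ≈ 4.7697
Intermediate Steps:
p = 24 (p = (2*(-12))*(-1) = -24*(-1) = 24)
x(W) = 1
M = -5/4 (M = -3/2 + (1/4)*1 = -3/2 + 1/4 = -5/4 ≈ -1.2500)
sqrt(M + p) = sqrt(-5/4 + 24) = sqrt(91/4) = sqrt(91)/2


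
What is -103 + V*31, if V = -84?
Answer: -2707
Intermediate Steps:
-103 + V*31 = -103 - 84*31 = -103 - 2604 = -2707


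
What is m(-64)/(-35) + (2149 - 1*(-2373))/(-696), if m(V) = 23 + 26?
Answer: -13741/1740 ≈ -7.8971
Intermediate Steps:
m(V) = 49
m(-64)/(-35) + (2149 - 1*(-2373))/(-696) = 49/(-35) + (2149 - 1*(-2373))/(-696) = 49*(-1/35) + (2149 + 2373)*(-1/696) = -7/5 + 4522*(-1/696) = -7/5 - 2261/348 = -13741/1740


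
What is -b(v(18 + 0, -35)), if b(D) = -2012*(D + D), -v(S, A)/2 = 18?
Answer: -144864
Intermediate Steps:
v(S, A) = -36 (v(S, A) = -2*18 = -36)
b(D) = -4024*D
-b(v(18 + 0, -35)) = -(-4024)*(-36) = -1*144864 = -144864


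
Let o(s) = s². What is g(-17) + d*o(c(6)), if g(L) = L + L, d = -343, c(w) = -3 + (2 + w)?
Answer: -8609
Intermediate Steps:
c(w) = -1 + w
g(L) = 2*L
g(-17) + d*o(c(6)) = 2*(-17) - 343*(-1 + 6)² = -34 - 343*5² = -34 - 343*25 = -34 - 8575 = -8609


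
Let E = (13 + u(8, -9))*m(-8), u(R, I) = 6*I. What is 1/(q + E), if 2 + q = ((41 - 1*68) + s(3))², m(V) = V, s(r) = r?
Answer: 1/902 ≈ 0.0011086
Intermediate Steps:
E = 328 (E = (13 + 6*(-9))*(-8) = (13 - 54)*(-8) = -41*(-8) = 328)
q = 574 (q = -2 + ((41 - 1*68) + 3)² = -2 + ((41 - 68) + 3)² = -2 + (-27 + 3)² = -2 + (-24)² = -2 + 576 = 574)
1/(q + E) = 1/(574 + 328) = 1/902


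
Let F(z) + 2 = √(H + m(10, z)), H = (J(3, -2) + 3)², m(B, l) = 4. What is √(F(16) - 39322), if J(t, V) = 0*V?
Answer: √(-39324 + √13) ≈ 198.29*I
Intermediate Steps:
J(t, V) = 0
H = 9 (H = (0 + 3)² = 3² = 9)
F(z) = -2 + √13 (F(z) = -2 + √(9 + 4) = -2 + √13)
√(F(16) - 39322) = √((-2 + √13) - 39322) = √(-39324 + √13)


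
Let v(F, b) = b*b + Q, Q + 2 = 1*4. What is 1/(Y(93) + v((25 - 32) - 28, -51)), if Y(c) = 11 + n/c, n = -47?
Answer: 93/243055 ≈ 0.00038263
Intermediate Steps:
Q = 2 (Q = -2 + 1*4 = -2 + 4 = 2)
v(F, b) = 2 + b² (v(F, b) = b*b + 2 = b² + 2 = 2 + b²)
Y(c) = 11 - 47/c
1/(Y(93) + v((25 - 32) - 28, -51)) = 1/((11 - 47/93) + (2 + (-51)²)) = 1/((11 - 47*1/93) + (2 + 2601)) = 1/((11 - 47/93) + 2603) = 1/(976/93 + 2603) = 1/(243055/93) = 93/243055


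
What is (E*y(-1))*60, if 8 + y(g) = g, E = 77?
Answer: -41580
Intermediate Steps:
y(g) = -8 + g
(E*y(-1))*60 = (77*(-8 - 1))*60 = (77*(-9))*60 = -693*60 = -41580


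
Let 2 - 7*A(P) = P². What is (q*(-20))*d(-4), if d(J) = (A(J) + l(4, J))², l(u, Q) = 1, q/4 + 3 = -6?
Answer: 720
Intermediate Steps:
q = -36 (q = -12 + 4*(-6) = -12 - 24 = -36)
A(P) = 2/7 - P²/7
d(J) = (9/7 - J²/7)² (d(J) = ((2/7 - J²/7) + 1)² = (9/7 - J²/7)²)
(q*(-20))*d(-4) = (-36*(-20))*((-9 + (-4)²)²/49) = 720*((-9 + 16)²/49) = 720*((1/49)*7²) = 720*((1/49)*49) = 720*1 = 720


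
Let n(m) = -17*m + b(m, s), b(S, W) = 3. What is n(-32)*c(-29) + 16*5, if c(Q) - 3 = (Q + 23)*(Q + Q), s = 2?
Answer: 192077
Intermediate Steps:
c(Q) = 3 + 2*Q*(23 + Q) (c(Q) = 3 + (Q + 23)*(Q + Q) = 3 + (23 + Q)*(2*Q) = 3 + 2*Q*(23 + Q))
n(m) = 3 - 17*m (n(m) = -17*m + 3 = 3 - 17*m)
n(-32)*c(-29) + 16*5 = (3 - 17*(-32))*(3 + 2*(-29)² + 46*(-29)) + 16*5 = (3 + 544)*(3 + 2*841 - 1334) + 80 = 547*(3 + 1682 - 1334) + 80 = 547*351 + 80 = 191997 + 80 = 192077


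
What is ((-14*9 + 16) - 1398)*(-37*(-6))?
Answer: -334776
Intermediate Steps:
((-14*9 + 16) - 1398)*(-37*(-6)) = ((-126 + 16) - 1398)*222 = (-110 - 1398)*222 = -1508*222 = -334776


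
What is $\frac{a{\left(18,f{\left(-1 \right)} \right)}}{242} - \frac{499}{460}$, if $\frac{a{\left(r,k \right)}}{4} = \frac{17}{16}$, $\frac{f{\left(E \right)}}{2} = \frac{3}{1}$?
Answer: $- \frac{118803}{111320} \approx -1.0672$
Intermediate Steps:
$f{\left(E \right)} = 6$ ($f{\left(E \right)} = 2 \cdot \frac{3}{1} = 2 \cdot 3 \cdot 1 = 2 \cdot 3 = 6$)
$a{\left(r,k \right)} = \frac{17}{4}$ ($a{\left(r,k \right)} = 4 \cdot \frac{17}{16} = \frac{17}{4}$)
$\frac{a{\left(18,f{\left(-1 \right)} \right)}}{242} - \frac{499}{460} = \frac{17}{4 \cdot 242} - \frac{499}{460} = \frac{17}{4} \cdot \frac{1}{242} - \frac{499}{460} = \frac{17}{968} - \frac{499}{460} = - \frac{118803}{111320}$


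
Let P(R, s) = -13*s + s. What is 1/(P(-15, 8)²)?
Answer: 1/9216 ≈ 0.00010851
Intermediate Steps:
P(R, s) = -12*s
1/(P(-15, 8)²) = 1/((-12*8)²) = 1/((-96)²) = 1/9216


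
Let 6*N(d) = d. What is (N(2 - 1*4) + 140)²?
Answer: 175561/9 ≈ 19507.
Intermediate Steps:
N(d) = d/6
(N(2 - 1*4) + 140)² = ((2 - 1*4)/6 + 140)² = ((2 - 4)/6 + 140)² = ((⅙)*(-2) + 140)² = (-⅓ + 140)² = (419/3)² = 175561/9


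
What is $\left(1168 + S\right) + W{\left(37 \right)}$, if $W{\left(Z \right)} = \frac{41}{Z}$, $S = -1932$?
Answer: $- \frac{28227}{37} \approx -762.89$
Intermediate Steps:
$\left(1168 + S\right) + W{\left(37 \right)} = \left(1168 - 1932\right) + \frac{41}{37} = -764 + 41 \cdot \frac{1}{37} = -764 + \frac{41}{37} = - \frac{28227}{37}$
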